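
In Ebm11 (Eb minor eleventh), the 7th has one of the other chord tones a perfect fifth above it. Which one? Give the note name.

The chord tones of Ebm11 are Eb Gb Bb Db F Ab.
The 7th is Db. A perfect fifth above Db is Ab.
Ab is the chord's 11th.

Ab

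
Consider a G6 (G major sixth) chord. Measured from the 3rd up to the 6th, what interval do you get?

Spelling the chord: G–B–D–E.
3rd = B; 6th = E.
B up to E spans 4 letter names and 5 semitones — a perfect fourth.

perfect fourth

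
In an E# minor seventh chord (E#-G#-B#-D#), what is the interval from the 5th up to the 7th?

That puts B# below D#.
B# up to D# is 3 semitones, a half step narrower than a major third, so the interval is minor.

m3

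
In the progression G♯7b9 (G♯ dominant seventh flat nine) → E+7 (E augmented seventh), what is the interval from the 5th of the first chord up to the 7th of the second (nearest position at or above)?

G♯7b9 (G♯ dominant seventh flat nine) has D♯ as its 5th, and E+7 (E augmented seventh) has D as its 7th.
8 letter names make it an octave; at 11 semitones (a half step narrower than perfect) the quality is diminished.

d8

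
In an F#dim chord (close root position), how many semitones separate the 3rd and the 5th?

3

The chord tones of F#dim are F#, A, C.
A to C is a minor third: 3 semitones.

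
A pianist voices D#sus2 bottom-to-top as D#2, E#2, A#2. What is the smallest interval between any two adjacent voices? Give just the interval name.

M2

Adjacent intervals: D#2→E#2 = major second; E#2→A#2 = perfect fourth.
The smallest is D#2 to E#2, a major second (2 semitones).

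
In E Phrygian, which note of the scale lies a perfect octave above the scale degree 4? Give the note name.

A

The scale is E F G A B C D.
The scale degree 4 is A; a perfect octave above that is A — scale degree 4.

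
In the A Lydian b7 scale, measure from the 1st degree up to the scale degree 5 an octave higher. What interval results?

The scale runs A B C# D# E F# G.
The 1st degree is A and the degree 5 (up an octave) is E.
Counting 12 letters and 19 half steps from A gives a perfect twelfth.

perfect 12th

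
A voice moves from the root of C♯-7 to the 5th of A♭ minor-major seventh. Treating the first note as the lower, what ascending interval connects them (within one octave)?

diminished 3rd

C♯-7 has C♯ as its root, and A♭ minor-major seventh has E♭ as its 5th.
C♯ up to E♭ is 2 semitones, a whole step narrower than a major third, so the interval is diminished.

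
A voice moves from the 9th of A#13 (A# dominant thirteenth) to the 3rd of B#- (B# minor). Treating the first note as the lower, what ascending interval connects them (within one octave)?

minor third

A#13 (A# dominant thirteenth) has B# as its 9th, and B#- (B# minor) has D# as its 3rd.
From B# to D#: 3 semitones over a third = minor.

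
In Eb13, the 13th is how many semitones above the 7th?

Eb13 (Eb dominant thirteenth): Eb, G, Bb, Db, F, C.
Db to C is a major seventh: 11 semitones.

11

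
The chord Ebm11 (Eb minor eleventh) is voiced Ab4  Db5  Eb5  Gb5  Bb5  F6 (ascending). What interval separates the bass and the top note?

major thirteenth

The outer voices are Ab4 and F6.
From Ab to F is 21 semitones, exactly the major thirteenth.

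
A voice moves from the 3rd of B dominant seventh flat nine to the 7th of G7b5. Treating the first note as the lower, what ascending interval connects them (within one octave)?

The 3rd of B dominant seventh flat nine is D#; the 7th of G7b5 is F.
D# up to F is 2 semitones, a whole step narrower than a major third, so the interval is diminished.

diminished 3rd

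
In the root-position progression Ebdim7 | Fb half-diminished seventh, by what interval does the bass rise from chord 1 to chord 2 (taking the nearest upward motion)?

minor second

The roots are Eb and Fb.
From Eb to Fb: 1 semitone over a second = minor.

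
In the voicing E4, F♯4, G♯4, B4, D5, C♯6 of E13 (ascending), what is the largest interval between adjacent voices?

major 7th

Adjacent intervals: E4→F♯4 = major second; F♯4→G♯4 = major second; G♯4→B4 = minor third; B4→D5 = minor third; D5→C♯6 = major seventh.
The largest is D5 to C♯6, a major seventh (11 semitones).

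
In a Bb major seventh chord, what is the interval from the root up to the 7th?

M7

Bbmaj7: Bb-D-F-A.
That puts Bb below A.
From Bb to A is 11 semitones, exactly the major seventh.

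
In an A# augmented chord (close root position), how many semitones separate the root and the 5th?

8

Spelling the chord: A# C## E##.
A# to E## is an augmented fifth: 8 semitones.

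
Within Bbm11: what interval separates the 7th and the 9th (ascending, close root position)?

major third

Bbm11 is spelled Bb-Db-F-Ab-C-Eb.
The 7th is Ab and the 9th is C.
From Ab to C is 4 semitones, exactly the major third.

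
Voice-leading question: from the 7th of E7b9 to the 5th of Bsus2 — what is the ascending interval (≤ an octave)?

major third

The 7th of E7b9 is D; the 5th of Bsus2 is F#.
From D to F# is 4 semitones, exactly the major third.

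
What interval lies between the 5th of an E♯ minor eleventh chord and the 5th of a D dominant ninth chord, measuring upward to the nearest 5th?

The 5th of E♯ minor eleventh is B♯; the 5th of D dominant ninth is A.
B♯ up to A is 9 semitones, a whole step narrower than a major seventh, so the interval is diminished.

diminished 7th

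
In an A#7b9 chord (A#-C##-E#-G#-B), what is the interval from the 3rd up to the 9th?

diminished 7th

So we need the interval from C## up to B.
C## up to B is 9 semitones, a whole step narrower than a major seventh, so the interval is diminished.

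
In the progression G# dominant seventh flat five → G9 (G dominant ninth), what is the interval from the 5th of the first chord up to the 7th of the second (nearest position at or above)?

G# dominant seventh flat five has D as its 5th, and G9 (G dominant ninth) has F as its 7th.
D up to F is 3 semitones, a half step narrower than a major third, so the interval is minor.

m3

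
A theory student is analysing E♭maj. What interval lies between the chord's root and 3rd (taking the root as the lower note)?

The chord tones of E♭maj (E♭ major) are E♭-G-B♭.
So we need the interval from E♭ up to G.
From E♭ to G is 4 semitones, exactly the major third.

major third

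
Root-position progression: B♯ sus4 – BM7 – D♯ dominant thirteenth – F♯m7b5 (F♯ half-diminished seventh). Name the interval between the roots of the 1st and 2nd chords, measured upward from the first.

The roots are B♯ and B.
B♯ up to B is 11 semitones, a half step narrower than a perfect octave, so the interval is diminished.

diminished 8th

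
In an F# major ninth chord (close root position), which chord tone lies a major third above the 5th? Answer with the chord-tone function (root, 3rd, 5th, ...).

7th

F#maj9 (F# major ninth): F#-A#-C#-E#-G#.
The 5th is C#. A major third above C# is E#.
E# is the chord's 7th.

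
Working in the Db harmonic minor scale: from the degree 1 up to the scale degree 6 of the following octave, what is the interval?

minor thirteenth

Db harmonic minor: Db Eb Fb Gb Ab Bbb C.
That puts Db below Bbb.
From Db to Bbb: 20 semitones over a thirteenth = minor.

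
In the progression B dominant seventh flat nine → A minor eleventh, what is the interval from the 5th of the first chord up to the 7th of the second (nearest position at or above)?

B dominant seventh flat nine has F# as its 5th, and A minor eleventh has G as its 7th.
2 letter names make it a second; at 1 semitone (a half step narrower than major) the quality is minor.

minor second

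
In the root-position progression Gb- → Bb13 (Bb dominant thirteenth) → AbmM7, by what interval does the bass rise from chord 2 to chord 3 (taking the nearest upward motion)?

minor 7th

The roots are Bb and Ab.
From Bb to Ab: 10 semitones over a seventh = minor.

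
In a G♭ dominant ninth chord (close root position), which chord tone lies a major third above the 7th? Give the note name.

Ab

G♭9: G♭ B♭ D♭ F♭ A♭.
The 7th is F♭. A major third above F♭ is A♭.
A♭ is the chord's 9th.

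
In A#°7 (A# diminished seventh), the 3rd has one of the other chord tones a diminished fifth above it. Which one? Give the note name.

A#°7: A# C# E G.
The 3rd is C#. A diminished fifth above C# is G.
G is the chord's 7th.

G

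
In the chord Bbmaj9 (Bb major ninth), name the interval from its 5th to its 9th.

perfect fifth

Spelling the chord: Bb-D-F-A-C.
So we need the interval from F up to C.
From F to C is 7 semitones, exactly the perfect fifth.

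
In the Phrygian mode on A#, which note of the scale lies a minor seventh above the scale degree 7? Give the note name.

The scale is A# B C# D# E# F# G#.
The scale degree 7 is G#; a minor seventh above that is F# — scale degree 6.

F#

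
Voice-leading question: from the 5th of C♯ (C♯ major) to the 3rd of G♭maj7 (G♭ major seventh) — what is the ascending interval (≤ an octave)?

The 5th of C♯ (C♯ major) is G♯; the 3rd of G♭maj7 (G♭ major seventh) is B♭.
From G♯ to B♭: 2 semitones over a third = diminished.

diminished 3rd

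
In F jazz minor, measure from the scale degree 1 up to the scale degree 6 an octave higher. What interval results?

Spelling F jazz minor: F G Ab Bb C D E.
That puts F below D.
From F to D is 21 semitones, exactly the major thirteenth.

major 13th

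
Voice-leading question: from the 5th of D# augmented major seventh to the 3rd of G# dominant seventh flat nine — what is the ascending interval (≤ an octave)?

m2

The 5th of D# augmented major seventh is A##; the 3rd of G# dominant seventh flat nine is B#.
From A## to B#: 1 semitone over a second = minor.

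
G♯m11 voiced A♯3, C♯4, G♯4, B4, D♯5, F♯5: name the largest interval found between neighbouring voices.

Adjacent intervals: A♯3→C♯4 = minor third; C♯4→G♯4 = perfect fifth; G♯4→B4 = minor third; B4→D♯5 = major third; D♯5→F♯5 = minor third.
The largest is C♯4 to G♯4, a perfect fifth (7 semitones).

perfect fifth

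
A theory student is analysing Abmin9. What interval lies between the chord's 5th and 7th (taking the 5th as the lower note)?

Abmin9: Ab-Cb-Eb-Gb-Bb.
The 5th is Eb and the 7th is Gb.
Eb up to Gb is 3 semitones, a half step narrower than a major third, so the interval is minor.

minor 3rd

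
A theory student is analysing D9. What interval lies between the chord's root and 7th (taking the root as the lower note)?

minor seventh

D dominant ninth is spelled D–F#–A–C–E.
That puts D below C.
7 letter names make it a seventh; at 10 semitones (a half step narrower than major) the quality is minor.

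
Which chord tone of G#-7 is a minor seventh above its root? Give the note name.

F#

Spelling the chord: G#-B-D#-F#.
The root is G#. A minor seventh above G# is F#.
F# is the chord's 7th.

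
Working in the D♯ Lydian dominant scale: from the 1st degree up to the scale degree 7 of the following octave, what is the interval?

minor 14th

Spelling the D♯ Lydian dominant scale: D♯ E♯ F𝄪 G𝄪 A♯ B♯ C♯.
So we need the interval from D♯ up to C♯.
From D♯ to C♯: 22 semitones over a fourteenth = minor.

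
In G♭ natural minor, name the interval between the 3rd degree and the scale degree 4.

G♭ natural minor: G♭ A♭ B𝄫 C♭ D♭ E𝄫 F♭.
3rd degree = B𝄫; 4th degree = C♭.
From B𝄫 to C♭ is 2 semitones, exactly the major second.

major second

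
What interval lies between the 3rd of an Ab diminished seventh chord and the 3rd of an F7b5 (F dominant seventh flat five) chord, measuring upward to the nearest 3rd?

The 3rd of Ab diminished seventh is Cb; the 3rd of F7b5 (F dominant seventh flat five) is A.
6 letter names make it a sixth; at 10 semitones (a half step wider than major) the quality is augmented.

A6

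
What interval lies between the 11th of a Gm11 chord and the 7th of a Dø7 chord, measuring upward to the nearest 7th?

Gm11 has C as its 11th, and Dø7 has C as its 7th.
C up to C spans 1 letter names and 0 semitones — a perfect unison.

perfect unison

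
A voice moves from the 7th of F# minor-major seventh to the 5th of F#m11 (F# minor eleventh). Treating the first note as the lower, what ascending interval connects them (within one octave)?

The 7th of F# minor-major seventh is E#; the 5th of F#m11 (F# minor eleventh) is C#.
6 letter names make it a sixth; at 8 semitones (a half step narrower than major) the quality is minor.

minor 6th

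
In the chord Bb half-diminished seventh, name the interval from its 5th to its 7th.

M3

Spelling the chord: Bb Db Fb Ab.
5th = Fb; 7th = Ab.
Fb up to Ab spans 3 letter names and 4 semitones — a major third.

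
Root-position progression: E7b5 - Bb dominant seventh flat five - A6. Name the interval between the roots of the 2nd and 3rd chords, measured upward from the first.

The roots are Bb and A.
Bb up to A spans 7 letter names and 11 semitones — a major seventh.

major seventh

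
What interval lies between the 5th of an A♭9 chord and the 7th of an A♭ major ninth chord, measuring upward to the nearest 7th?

major third

A♭9 has E♭ as its 5th, and A♭ major ninth has G as its 7th.
Counting 3 letters and 4 half steps from E♭ gives a major third.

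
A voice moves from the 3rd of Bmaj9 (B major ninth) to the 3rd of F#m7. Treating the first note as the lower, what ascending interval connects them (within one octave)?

Bmaj9 (B major ninth) has D# as its 3rd, and F#m7 has A as its 3rd.
From D# to A: 6 semitones over a fifth = diminished.

diminished 5th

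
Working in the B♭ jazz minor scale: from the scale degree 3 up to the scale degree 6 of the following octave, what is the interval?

The scale runs B♭ C D♭ E♭ F G A.
So we need the interval from D♭ up to G.
From D♭ to G: 18 semitones over an eleventh = augmented.

augmented eleventh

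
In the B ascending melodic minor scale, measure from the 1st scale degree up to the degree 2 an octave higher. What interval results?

major 9th

Spelling the B ascending melodic minor scale: B C♯ D E F♯ G♯ A♯.
That puts B below C♯.
Counting 9 letters and 14 half steps from B gives a major ninth.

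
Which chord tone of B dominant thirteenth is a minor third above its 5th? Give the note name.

B dominant thirteenth is spelled B–D#–F#–A–C#–G#.
The 5th is F#. A minor third above F# is A.
A is the chord's 7th.

A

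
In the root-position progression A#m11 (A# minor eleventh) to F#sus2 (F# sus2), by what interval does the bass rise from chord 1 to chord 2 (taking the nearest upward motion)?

The roots are A# and F#.
6 letter names make it a sixth; at 8 semitones (a half step narrower than major) the quality is minor.

m6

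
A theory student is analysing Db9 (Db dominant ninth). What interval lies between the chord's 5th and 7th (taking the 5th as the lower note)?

minor 3rd

Db9: Db F Ab Cb Eb.
That puts Ab below Cb.
Ab up to Cb is 3 semitones, a half step narrower than a major third, so the interval is minor.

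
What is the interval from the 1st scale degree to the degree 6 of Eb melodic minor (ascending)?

Spelling Eb melodic minor (ascending): Eb F Gb Ab Bb C D.
That puts Eb below C.
From Eb to C is 9 semitones, exactly the major sixth.

M6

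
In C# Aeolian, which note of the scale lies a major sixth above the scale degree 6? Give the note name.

The scale is C# D# E F# G# A B.
The scale degree 6 is A; a major sixth above that is F# — scale degree 4.

F#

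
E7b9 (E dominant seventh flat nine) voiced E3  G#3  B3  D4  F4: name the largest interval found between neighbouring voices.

M3

Adjacent intervals: E3→G#3 = major third; G#3→B3 = minor third; B3→D4 = minor third; D4→F4 = minor third.
The largest is E3 to G#3, a major third (4 semitones).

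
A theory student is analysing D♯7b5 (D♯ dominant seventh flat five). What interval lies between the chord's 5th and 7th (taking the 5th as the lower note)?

D♯ dominant seventh flat five is spelled D♯–F𝄪–A–C♯.
The 5th is A and the 7th is C♯.
From A to C♯ is 4 semitones, exactly the major third.

major third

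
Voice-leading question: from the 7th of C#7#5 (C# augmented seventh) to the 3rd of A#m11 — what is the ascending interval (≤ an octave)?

major second

C#7#5 (C# augmented seventh) has B as its 7th, and A#m11 has C# as its 3rd.
B up to C# spans 2 letter names and 2 semitones — a major second.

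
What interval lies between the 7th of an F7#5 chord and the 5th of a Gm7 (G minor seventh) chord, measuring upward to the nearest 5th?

M7

The 7th of F7#5 is E♭; the 5th of Gm7 (G minor seventh) is D.
E♭ up to D spans 7 letter names and 11 semitones — a major seventh.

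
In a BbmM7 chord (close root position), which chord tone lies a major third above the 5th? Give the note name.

A

Spelling the chord: Bb-Db-F-A.
The 5th is F. A major third above F is A.
A is the chord's 7th.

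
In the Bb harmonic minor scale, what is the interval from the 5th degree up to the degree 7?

major 3rd

Bb harmonic minor: Bb C Db Eb F Gb A.
The 5th degree is F and the 7th scale degree is A.
From F to A is 4 semitones, exactly the major third.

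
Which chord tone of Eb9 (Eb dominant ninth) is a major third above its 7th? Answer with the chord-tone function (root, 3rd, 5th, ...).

The chord tones of Eb dominant ninth are Eb-G-Bb-Db-F.
The 7th is Db. A major third above Db is F.
F is the chord's 9th.

9th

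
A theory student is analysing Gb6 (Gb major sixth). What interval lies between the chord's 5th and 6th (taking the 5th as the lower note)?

major second

Spelling the chord: Gb–Bb–Db–Eb.
The 5th is Db and the 6th is Eb.
Db up to Eb spans 2 letter names and 2 semitones — a major second.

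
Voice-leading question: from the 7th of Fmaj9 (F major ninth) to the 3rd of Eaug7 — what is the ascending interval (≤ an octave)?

M3

Fmaj9 (F major ninth) has E as its 7th, and Eaug7 has G♯ as its 3rd.
E up to G♯ spans 3 letter names and 4 semitones — a major third.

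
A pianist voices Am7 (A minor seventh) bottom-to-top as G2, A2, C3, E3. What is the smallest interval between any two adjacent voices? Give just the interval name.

Adjacent intervals: G2→A2 = major second; A2→C3 = minor third; C3→E3 = major third.
The smallest is G2 to A2, a major second (2 semitones).

major second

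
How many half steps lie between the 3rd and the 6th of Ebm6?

Ebm6: Eb Gb Bb C.
Gb to C is an augmented fourth: 6 semitones.

6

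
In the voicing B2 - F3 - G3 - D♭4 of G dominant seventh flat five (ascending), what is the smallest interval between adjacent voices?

major 2nd

Adjacent intervals: B2→F3 = diminished fifth; F3→G3 = major second; G3→D♭4 = diminished fifth.
The smallest is F3 to G3, a major second (2 semitones).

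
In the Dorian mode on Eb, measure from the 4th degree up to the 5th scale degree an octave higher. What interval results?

M9

Eb dorian: Eb F Gb Ab Bb C Db.
4th degree = Ab; scale degree 5 (up an octave) = Bb.
Ab up to Bb spans 9 letter names and 14 semitones — a major ninth.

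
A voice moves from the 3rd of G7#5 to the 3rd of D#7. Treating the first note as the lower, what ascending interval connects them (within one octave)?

augmented fifth

G7#5 has B as its 3rd, and D#7 has F## as its 3rd.
B up to F## is 8 semitones, a half step wider than a perfect fifth, so the interval is augmented.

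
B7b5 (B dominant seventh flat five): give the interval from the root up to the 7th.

minor seventh

B7b5 is spelled B, D♯, F, A.
So we need the interval from B up to A.
B up to A is 10 semitones, a half step narrower than a major seventh, so the interval is minor.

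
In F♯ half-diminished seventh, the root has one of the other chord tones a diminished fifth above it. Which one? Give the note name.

C

F♯ half-diminished seventh: F♯-A-C-E.
The root is F♯. A diminished fifth above F♯ is C.
C is the chord's 5th.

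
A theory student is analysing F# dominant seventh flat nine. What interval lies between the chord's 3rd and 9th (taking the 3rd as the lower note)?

The chord tones of F#7b9 (F# dominant seventh flat nine) are F# A# C# E G.
3rd = A#; 9th = G.
From A# to G: 9 semitones over a seventh = diminished.

diminished seventh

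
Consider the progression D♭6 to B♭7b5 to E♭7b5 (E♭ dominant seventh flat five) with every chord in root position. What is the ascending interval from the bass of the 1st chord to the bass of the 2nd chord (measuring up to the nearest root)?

The roots are D♭ and B♭.
From D♭ to B♭ is 9 semitones, exactly the major sixth.

major sixth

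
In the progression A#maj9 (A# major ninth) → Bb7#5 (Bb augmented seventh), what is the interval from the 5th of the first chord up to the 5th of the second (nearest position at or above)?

The 5th of A#maj9 (A# major ninth) is E#; the 5th of Bb7#5 (Bb augmented seventh) is F#.
E# up to F# is 1 semitone, a half step narrower than a major second, so the interval is minor.

minor 2nd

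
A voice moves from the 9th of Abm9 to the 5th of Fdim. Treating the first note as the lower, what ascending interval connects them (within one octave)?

minor second

The 9th of Abm9 is Bb; the 5th of Fdim is Cb.
Bb up to Cb is 1 semitone, a half step narrower than a major second, so the interval is minor.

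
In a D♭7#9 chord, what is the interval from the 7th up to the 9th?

augmented third

The chord tones of D♭7#9 (D♭ dominant seventh sharp nine) are D♭ F A♭ C♭ E.
So we need the interval from C♭ up to E.
From C♭ to E: 5 semitones over a third = augmented.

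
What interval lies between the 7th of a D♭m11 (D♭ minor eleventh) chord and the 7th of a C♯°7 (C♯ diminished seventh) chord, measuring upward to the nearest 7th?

D♭m11 (D♭ minor eleventh) has C♭ as its 7th, and C♯°7 (C♯ diminished seventh) has B♭ as its 7th.
Counting 7 letters and 11 half steps from C♭ gives a major seventh.

major seventh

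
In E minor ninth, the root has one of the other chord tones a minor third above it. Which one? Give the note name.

The chord tones of Em9 are E-G-B-D-F#.
The root is E. A minor third above E is G.
G is the chord's 3rd.

G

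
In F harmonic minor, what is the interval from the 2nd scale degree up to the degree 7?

F harmonic minor: F G A♭ B♭ C D♭ E.
The 2nd scale degree is G and the scale degree 7 is E.
From G to E is 9 semitones, exactly the major sixth.

major sixth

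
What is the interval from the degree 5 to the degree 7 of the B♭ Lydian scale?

major third

The scale runs B♭ C D E F G A.
So we need the interval from F up to A.
Counting 3 letters and 4 half steps from F gives a major third.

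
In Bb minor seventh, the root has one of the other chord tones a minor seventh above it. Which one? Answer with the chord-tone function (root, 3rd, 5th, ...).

7th

The chord tones of Bbm7 are Bb, Db, F, Ab.
The root is Bb. A minor seventh above Bb is Ab.
Ab is the chord's 7th.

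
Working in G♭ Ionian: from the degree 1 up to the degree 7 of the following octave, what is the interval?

M14

G♭ major: G♭ A♭ B♭ C♭ D♭ E♭ F.
The degree 1 is G♭ and the scale degree 7 (up an octave) is F.
Counting 14 letters and 23 half steps from G♭ gives a major fourteenth.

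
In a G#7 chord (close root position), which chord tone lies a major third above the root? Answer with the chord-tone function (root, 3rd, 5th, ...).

G#7 (G# dominant seventh) is spelled G#, B#, D#, F#.
The root is G#. A major third above G# is B#.
B# is the chord's 3rd.

3rd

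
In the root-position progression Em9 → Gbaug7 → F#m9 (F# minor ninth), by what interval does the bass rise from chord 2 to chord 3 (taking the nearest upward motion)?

The roots are Gb and F#.
7 letter names make it a seventh; at 12 semitones (a half step wider than major) the quality is augmented.

augmented 7th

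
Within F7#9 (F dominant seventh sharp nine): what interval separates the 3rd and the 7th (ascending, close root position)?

diminished fifth

F7#9 (F dominant seventh sharp nine): F, A, C, Eb, G#.
That puts A below Eb.
From A to Eb: 6 semitones over a fifth = diminished.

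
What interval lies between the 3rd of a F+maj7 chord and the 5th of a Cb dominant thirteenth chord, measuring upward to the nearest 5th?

diminished 7th

The 3rd of F+maj7 is A; the 5th of Cb dominant thirteenth is Gb.
7 letter names make it a seventh; at 9 semitones (a whole step narrower than major) the quality is diminished.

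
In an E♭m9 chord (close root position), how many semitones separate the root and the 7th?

E♭m9 (E♭ minor ninth): E♭–G♭–B♭–D♭–F.
E♭ to D♭ is a minor seventh: 10 semitones.

10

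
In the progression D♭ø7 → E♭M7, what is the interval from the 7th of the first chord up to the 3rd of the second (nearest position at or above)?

A5

D♭ø7 has C♭ as its 7th, and E♭M7 has G as its 3rd.
5 letter names make it a fifth; at 8 semitones (a half step wider than perfect) the quality is augmented.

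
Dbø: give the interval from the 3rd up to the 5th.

Dbø7 is spelled Db-Fb-Abb-Cb.
That puts Fb below Abb.
3 letter names make it a third; at 3 semitones (a half step narrower than major) the quality is minor.

minor third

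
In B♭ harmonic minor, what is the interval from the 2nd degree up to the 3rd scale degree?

minor second

B♭ harmonic minor: B♭ C D♭ E♭ F G♭ A.
The 2nd degree is C and the scale degree 3 is D♭.
From C to D♭: 1 semitone over a second = minor.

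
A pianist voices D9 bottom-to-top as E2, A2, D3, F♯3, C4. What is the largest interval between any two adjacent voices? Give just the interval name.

d5

Adjacent intervals: E2→A2 = perfect fourth; A2→D3 = perfect fourth; D3→F♯3 = major third; F♯3→C4 = diminished fifth.
The largest is F♯3 to C4, a diminished fifth (6 semitones).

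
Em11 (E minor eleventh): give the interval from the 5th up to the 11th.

Spelling the chord: E, G, B, D, F♯, A.
5th = B; 11th = A.
7 letter names make it a seventh; at 10 semitones (a half step narrower than major) the quality is minor.

minor seventh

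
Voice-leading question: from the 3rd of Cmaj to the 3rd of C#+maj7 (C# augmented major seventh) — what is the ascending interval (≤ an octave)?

The 3rd of Cmaj is E; the 3rd of C#+maj7 (C# augmented major seventh) is E#.
From E to E#: 1 semitone over a unison = augmented.

augmented unison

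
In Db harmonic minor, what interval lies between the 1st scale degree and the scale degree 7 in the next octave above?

Db harmonic minor: Db Eb Fb Gb Ab Bbb C.
So we need the interval from Db up to C.
Counting 14 letters and 23 half steps from Db gives a major fourteenth.

major fourteenth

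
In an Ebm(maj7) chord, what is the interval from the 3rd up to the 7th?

The chord tones of EbmM7 are Eb–Gb–Bb–D.
That puts Gb below D.
Gb up to D is 8 semitones, a half step wider than a perfect fifth, so the interval is augmented.

augmented fifth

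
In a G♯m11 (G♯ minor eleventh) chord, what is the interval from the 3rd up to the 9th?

G♯m11 (G♯ minor eleventh) is spelled G♯–B–D♯–F♯–A♯–C♯.
3rd = B; 9th = A♯.
B up to A♯ spans 7 letter names and 11 semitones — a major seventh.

major seventh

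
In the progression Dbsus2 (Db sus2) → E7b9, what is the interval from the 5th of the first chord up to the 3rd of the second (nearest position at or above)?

The 5th of Dbsus2 (Db sus2) is Ab; the 3rd of E7b9 is G#.
7 letter names make it a seventh; at 12 semitones (a half step wider than major) the quality is augmented.

augmented seventh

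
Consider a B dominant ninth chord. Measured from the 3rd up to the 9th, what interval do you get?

m7

The chord tones of B9 are B D# F# A C#.
So we need the interval from D# up to C#.
7 letter names make it a seventh; at 10 semitones (a half step narrower than major) the quality is minor.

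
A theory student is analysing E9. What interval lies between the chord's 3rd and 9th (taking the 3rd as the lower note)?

minor seventh

The chord tones of E dominant ninth are E–G♯–B–D–F♯.
3rd = G♯; 9th = F♯.
G♯ up to F♯ is 10 semitones, a half step narrower than a major seventh, so the interval is minor.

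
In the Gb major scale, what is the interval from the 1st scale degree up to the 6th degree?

major 6th

Gb major: Gb Ab Bb Cb Db Eb F.
1st scale degree = Gb; scale degree 6 = Eb.
Counting 6 letters and 9 half steps from Gb gives a major sixth.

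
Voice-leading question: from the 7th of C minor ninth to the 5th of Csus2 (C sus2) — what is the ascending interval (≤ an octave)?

major sixth

C minor ninth has Bb as its 7th, and Csus2 (C sus2) has G as its 5th.
Counting 6 letters and 9 half steps from Bb gives a major sixth.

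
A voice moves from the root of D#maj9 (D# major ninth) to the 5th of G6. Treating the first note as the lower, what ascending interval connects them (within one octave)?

diminished 8th

The root of D#maj9 (D# major ninth) is D#; the 5th of G6 is D.
D# up to D is 11 semitones, a half step narrower than a perfect octave, so the interval is diminished.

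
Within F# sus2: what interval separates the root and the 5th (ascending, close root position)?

F#sus2 (F# sus2): F#–G#–C#.
That puts F# below C#.
Counting 5 letters and 7 half steps from F# gives a perfect fifth.

perfect fifth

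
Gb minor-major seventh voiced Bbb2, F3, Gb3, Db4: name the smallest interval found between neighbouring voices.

m2

Adjacent intervals: Bbb2→F3 = augmented fifth; F3→Gb3 = minor second; Gb3→Db4 = perfect fifth.
The smallest is F3 to Gb3, a minor second (1 semitone).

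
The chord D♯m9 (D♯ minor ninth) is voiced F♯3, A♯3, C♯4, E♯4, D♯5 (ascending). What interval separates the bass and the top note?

major thirteenth

The outer voices are F♯3 and D♯5.
Counting 13 letters and 21 half steps from F♯ gives a major thirteenth.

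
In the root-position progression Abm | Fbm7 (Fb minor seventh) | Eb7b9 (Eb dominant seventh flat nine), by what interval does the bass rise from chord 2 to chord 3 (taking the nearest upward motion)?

The roots are Fb and Eb.
Fb up to Eb spans 7 letter names and 11 semitones — a major seventh.

major seventh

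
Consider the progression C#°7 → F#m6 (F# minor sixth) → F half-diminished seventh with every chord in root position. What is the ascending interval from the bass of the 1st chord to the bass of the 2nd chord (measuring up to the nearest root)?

P4

The roots are C# and F#.
From C# to F# is 5 semitones, exactly the perfect fourth.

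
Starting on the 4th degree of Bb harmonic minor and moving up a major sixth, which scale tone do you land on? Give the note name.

C

The scale is Bb C Db Eb F Gb A.
The 4th degree is Eb; a major sixth above that is C — scale degree 2.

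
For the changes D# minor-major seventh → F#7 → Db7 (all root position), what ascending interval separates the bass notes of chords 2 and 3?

d6

The roots are F# and Db.
From F# to Db: 7 semitones over a sixth = diminished.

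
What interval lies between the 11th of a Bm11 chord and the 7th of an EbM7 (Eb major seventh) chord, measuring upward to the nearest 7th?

minor 7th

The 11th of Bm11 is E; the 7th of EbM7 (Eb major seventh) is D.
7 letter names make it a seventh; at 10 semitones (a half step narrower than major) the quality is minor.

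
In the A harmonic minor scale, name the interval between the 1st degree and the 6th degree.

m6

Spelling the A harmonic minor scale: A B C D E F G#.
The 1st degree is A and the 6th scale degree is F.
6 letter names make it a sixth; at 8 semitones (a half step narrower than major) the quality is minor.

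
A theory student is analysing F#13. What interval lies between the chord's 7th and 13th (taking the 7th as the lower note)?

Spelling the chord: F#-A#-C#-E-G#-D#.
7th = E; 13th = D#.
Counting 7 letters and 11 half steps from E gives a major seventh.

major seventh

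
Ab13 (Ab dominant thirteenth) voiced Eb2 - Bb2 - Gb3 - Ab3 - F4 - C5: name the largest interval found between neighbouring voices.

major sixth

Adjacent intervals: Eb2→Bb2 = perfect fifth; Bb2→Gb3 = minor sixth; Gb3→Ab3 = major second; Ab3→F4 = major sixth; F4→C5 = perfect fifth.
The largest is Ab3 to F4, a major sixth (9 semitones).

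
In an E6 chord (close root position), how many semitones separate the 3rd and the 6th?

E major sixth: E, G#, B, C#.
G# to C# is a perfect fourth: 5 semitones.

5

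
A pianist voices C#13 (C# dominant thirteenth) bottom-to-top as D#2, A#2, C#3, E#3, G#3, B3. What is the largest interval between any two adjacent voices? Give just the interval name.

Adjacent intervals: D#2→A#2 = perfect fifth; A#2→C#3 = minor third; C#3→E#3 = major third; E#3→G#3 = minor third; G#3→B3 = minor third.
The largest is D#2 to A#2, a perfect fifth (7 semitones).

perfect fifth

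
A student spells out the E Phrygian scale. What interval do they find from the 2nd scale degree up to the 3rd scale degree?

major second

Spelling the E Phrygian scale: E F G A B C D.
The 2nd scale degree is F and the 3rd degree is G.
F up to G spans 2 letter names and 2 semitones — a major second.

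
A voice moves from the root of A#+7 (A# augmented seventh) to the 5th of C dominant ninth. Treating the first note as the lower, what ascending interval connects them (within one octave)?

diminished 7th

A#+7 (A# augmented seventh) has A# as its root, and C dominant ninth has G as its 5th.
7 letter names make it a seventh; at 9 semitones (a whole step narrower than major) the quality is diminished.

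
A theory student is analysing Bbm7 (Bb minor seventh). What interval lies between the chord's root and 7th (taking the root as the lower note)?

Spelling the chord: Bb Db F Ab.
The root is Bb and the 7th is Ab.
Bb up to Ab is 10 semitones, a half step narrower than a major seventh, so the interval is minor.

minor seventh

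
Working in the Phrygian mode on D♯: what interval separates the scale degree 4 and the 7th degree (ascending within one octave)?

The scale runs D♯ E F♯ G♯ A♯ B C♯.
That puts G♯ below C♯.
G♯ up to C♯ spans 4 letter names and 5 semitones — a perfect fourth.

perfect 4th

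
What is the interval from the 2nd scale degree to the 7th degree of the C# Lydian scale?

M6

The scale runs C# D# E# F## G# A# B#.
The 2nd scale degree is D# and the degree 7 is B#.
From D# to B# is 9 semitones, exactly the major sixth.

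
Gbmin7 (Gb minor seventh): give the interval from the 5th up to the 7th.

Spelling the chord: Gb Bbb Db Fb.
The 5th is Db and the 7th is Fb.
Db up to Fb is 3 semitones, a half step narrower than a major third, so the interval is minor.

minor third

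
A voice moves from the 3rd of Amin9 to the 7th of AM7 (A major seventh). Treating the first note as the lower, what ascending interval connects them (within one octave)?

Amin9 has C as its 3rd, and AM7 (A major seventh) has G# as its 7th.
5 letter names make it a fifth; at 8 semitones (a half step wider than perfect) the quality is augmented.

augmented 5th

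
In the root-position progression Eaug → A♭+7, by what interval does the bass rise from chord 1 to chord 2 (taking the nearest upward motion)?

The roots are E and A♭.
4 letter names make it a fourth; at 4 semitones (a half step narrower than perfect) the quality is diminished.

diminished fourth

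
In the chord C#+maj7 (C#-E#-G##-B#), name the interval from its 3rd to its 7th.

3rd = E#; 7th = B#.
From E# to B# is 7 semitones, exactly the perfect fifth.

P5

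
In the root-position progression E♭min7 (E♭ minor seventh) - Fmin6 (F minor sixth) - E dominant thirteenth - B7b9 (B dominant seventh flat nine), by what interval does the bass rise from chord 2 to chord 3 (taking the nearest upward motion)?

major seventh

The roots are F and E.
From F to E is 11 semitones, exactly the major seventh.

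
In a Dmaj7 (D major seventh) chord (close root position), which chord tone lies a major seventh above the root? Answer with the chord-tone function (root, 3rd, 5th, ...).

The chord tones of D major seventh are D, F♯, A, C♯.
The root is D. A major seventh above D is C♯.
C♯ is the chord's 7th.

7th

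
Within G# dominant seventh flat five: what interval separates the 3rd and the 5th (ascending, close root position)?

diminished third

G#7b5 (G# dominant seventh flat five): G#–B#–D–F#.
So we need the interval from B# up to D.
3 letter names make it a third; at 2 semitones (a whole step narrower than major) the quality is diminished.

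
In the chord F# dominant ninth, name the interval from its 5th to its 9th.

Spelling the chord: F#, A#, C#, E, G#.
So we need the interval from C# up to G#.
Counting 5 letters and 7 half steps from C# gives a perfect fifth.

perfect fifth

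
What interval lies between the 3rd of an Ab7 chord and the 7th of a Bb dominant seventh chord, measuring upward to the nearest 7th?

minor sixth

The 3rd of Ab7 is C; the 7th of Bb dominant seventh is Ab.
6 letter names make it a sixth; at 8 semitones (a half step narrower than major) the quality is minor.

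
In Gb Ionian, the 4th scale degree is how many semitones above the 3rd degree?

The scale is Gb Ab Bb Cb Db Eb F.
Bb up to Cb is a minor second — 1 semitone.

1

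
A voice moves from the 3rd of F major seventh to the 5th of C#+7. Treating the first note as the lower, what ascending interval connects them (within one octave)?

F major seventh has A as its 3rd, and C#+7 has G## as its 5th.
From A to G##: 12 semitones over a seventh = augmented.

A7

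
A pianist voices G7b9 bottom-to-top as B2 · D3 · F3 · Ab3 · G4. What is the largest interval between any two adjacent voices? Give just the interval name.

major 7th

Adjacent intervals: B2→D3 = minor third; D3→F3 = minor third; F3→Ab3 = minor third; Ab3→G4 = major seventh.
The largest is Ab3 to G4, a major seventh (11 semitones).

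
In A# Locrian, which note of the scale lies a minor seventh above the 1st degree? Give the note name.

The scale is A# B C# D# E F# G#.
The 1st degree is A#; a minor seventh above that is G# — scale degree 7.

G#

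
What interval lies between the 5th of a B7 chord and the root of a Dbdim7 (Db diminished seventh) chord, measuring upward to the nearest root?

The 5th of B7 is F#; the root of Dbdim7 (Db diminished seventh) is Db.
F# up to Db is 7 semitones, a whole step narrower than a major sixth, so the interval is diminished.

d6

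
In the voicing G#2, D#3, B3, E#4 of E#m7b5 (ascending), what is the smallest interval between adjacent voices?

Adjacent intervals: G#2→D#3 = perfect fifth; D#3→B3 = minor sixth; B3→E#4 = augmented fourth.
The smallest is B3 to E#4, an augmented fourth (6 semitones).

A4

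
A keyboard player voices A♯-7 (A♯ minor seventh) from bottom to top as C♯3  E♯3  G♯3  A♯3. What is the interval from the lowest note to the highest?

M6

The outer voices are C♯3 and A♯3.
Counting 6 letters and 9 half steps from C♯ gives a major sixth.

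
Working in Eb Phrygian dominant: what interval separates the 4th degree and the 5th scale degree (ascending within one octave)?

Eb phrygian dominant: Eb Fb G Ab Bb Cb Db.
The 4th degree is Ab and the 5th scale degree is Bb.
Counting 2 letters and 2 half steps from Ab gives a major second.

major second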